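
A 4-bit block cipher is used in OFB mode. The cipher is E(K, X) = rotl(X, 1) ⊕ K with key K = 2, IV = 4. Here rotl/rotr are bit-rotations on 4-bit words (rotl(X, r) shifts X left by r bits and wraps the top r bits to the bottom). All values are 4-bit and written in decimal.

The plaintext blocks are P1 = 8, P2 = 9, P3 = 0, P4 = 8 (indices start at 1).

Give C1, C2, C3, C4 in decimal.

C1 = 2, C2 = 14, C3 = 12, C4 = 3

OFB encryption: S_i = E(K, S_{i−1}) with S_{0} = IV; C_i = P_i ⊕ S_i.
C1: S = E(K, 4) = 10; 8 ⊕ 10 = 2.
C2: S = E(K, 10) = 7; 9 ⊕ 7 = 14.
C3: S = E(K, 7) = 12; 0 ⊕ 12 = 12.
C4: S = E(K, 12) = 11; 8 ⊕ 11 = 3.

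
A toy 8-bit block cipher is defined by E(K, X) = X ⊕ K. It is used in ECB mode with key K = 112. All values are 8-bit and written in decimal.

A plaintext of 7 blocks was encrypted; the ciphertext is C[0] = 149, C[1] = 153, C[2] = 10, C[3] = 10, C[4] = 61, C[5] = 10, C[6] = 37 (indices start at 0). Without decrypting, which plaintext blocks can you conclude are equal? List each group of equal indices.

ECB encrypts each block independently with the same key, so equal ciphertext blocks imply equal plaintext blocks.
C[2] = C[3] = C[5] = 10, so P[2] = P[3] = P[5].

P[2] = P[3] = P[5]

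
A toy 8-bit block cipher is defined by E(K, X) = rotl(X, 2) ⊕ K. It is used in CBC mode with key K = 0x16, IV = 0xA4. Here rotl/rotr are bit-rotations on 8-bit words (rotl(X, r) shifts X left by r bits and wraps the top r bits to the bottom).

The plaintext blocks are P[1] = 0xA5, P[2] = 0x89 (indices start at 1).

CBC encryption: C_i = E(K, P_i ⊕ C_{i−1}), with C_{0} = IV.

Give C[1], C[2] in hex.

C[1] = 0x12, C[2] = 0x78

C[1]: P[1] ⊕ 0xA4 = 0x01; E(K, 0x01) = 0x12.
C[2]: P[2] ⊕ 0x12 = 0x9B; E(K, 0x9B) = 0x78.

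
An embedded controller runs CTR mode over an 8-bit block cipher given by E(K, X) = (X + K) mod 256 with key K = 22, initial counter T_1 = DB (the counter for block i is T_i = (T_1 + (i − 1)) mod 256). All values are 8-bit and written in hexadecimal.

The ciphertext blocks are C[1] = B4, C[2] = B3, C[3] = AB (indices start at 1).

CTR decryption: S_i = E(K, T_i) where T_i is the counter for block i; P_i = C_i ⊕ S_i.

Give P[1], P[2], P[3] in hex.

P[1] = 49, P[2] = 4D, P[3] = 54

P[1]: T = DB, S = E(K, T) = FD; B4 ⊕ FD = 49.
P[2]: T = DC, S = E(K, T) = FE; B3 ⊕ FE = 4D.
P[3]: T = DD, S = E(K, T) = FF; AB ⊕ FF = 54.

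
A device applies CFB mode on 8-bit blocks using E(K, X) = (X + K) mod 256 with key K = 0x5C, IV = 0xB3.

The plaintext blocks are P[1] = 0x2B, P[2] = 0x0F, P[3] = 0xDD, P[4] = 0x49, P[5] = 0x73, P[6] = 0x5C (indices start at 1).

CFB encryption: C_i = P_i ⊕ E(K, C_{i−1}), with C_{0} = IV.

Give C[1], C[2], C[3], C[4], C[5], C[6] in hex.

C[1]: E(K, 0xB3) = 0x0F; 0x2B ⊕ 0x0F = 0x24.
C[2]: E(K, 0x24) = 0x80; 0x0F ⊕ 0x80 = 0x8F.
C[3]: E(K, 0x8F) = 0xEB; 0xDD ⊕ 0xEB = 0x36.
C[4]: E(K, 0x36) = 0x92; 0x49 ⊕ 0x92 = 0xDB.
C[5]: E(K, 0xDB) = 0x37; 0x73 ⊕ 0x37 = 0x44.
C[6]: E(K, 0x44) = 0xA0; 0x5C ⊕ 0xA0 = 0xFC.

C[1] = 0x24, C[2] = 0x8F, C[3] = 0x36, C[4] = 0xDB, C[5] = 0x44, C[6] = 0xFC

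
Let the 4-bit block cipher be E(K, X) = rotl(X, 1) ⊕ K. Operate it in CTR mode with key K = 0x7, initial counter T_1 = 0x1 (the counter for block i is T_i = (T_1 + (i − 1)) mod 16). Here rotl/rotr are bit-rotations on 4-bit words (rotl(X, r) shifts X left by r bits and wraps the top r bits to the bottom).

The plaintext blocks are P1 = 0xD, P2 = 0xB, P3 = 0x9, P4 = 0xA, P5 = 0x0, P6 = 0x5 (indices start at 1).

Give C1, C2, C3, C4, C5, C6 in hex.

C1 = 0x8, C2 = 0x8, C3 = 0x8, C4 = 0x5, C5 = 0xD, C6 = 0xE

CTR encryption: S_i = E(K, T_i) where T_i is the counter for block i; C_i = P_i ⊕ S_i.
C1: T = 0x1, S = E(K, T) = 0x5; 0xD ⊕ 0x5 = 0x8.
C2: T = 0x2, S = E(K, T) = 0x3; 0xB ⊕ 0x3 = 0x8.
C3: T = 0x3, S = E(K, T) = 0x1; 0x9 ⊕ 0x1 = 0x8.
C4: T = 0x4, S = E(K, T) = 0xF; 0xA ⊕ 0xF = 0x5.
C5: T = 0x5, S = E(K, T) = 0xD; 0x0 ⊕ 0xD = 0xD.
C6: T = 0x6, S = E(K, T) = 0xB; 0x5 ⊕ 0xB = 0xE.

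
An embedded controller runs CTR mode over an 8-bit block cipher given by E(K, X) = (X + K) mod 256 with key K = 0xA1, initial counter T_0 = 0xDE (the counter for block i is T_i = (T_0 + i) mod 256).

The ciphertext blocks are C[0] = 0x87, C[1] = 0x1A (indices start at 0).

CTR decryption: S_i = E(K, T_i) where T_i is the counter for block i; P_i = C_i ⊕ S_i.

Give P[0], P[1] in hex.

P[0] = 0xF8, P[1] = 0x9A

P[0]: T = 0xDE, S = E(K, T) = 0x7F; 0x87 ⊕ 0x7F = 0xF8.
P[1]: T = 0xDF, S = E(K, T) = 0x80; 0x1A ⊕ 0x80 = 0x9A.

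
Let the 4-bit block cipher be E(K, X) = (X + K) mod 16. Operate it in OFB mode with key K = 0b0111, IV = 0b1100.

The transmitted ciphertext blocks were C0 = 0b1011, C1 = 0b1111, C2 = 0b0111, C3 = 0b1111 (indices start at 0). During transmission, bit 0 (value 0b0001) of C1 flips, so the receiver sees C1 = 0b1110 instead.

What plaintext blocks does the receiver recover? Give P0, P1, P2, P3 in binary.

OFB decryption: S_i = E(K, S_{i−1}) with S_{−1} = IV; P_i = C_i ⊕ S_i.
Only C1 changed, to 0b1110. In OFB, a change in C_i flips the same bit in P_i only; the keystream is unaffected. Decrypting the received ciphertext:
P0: S = E(K, 0b1100) = 0b0011; 0b1011 ⊕ 0b0011 = 0b1000.
P1: S = E(K, 0b0011) = 0b1010; 0b1110 ⊕ 0b1010 = 0b0100.
P2: S = E(K, 0b1010) = 0b0001; 0b0111 ⊕ 0b0001 = 0b0110.
P3: S = E(K, 0b0001) = 0b1000; 0b1111 ⊕ 0b1000 = 0b0111.
Blocks that differ from the original plaintext: P1.

P0 = 0b1000, P1 = 0b0100, P2 = 0b0110, P3 = 0b0111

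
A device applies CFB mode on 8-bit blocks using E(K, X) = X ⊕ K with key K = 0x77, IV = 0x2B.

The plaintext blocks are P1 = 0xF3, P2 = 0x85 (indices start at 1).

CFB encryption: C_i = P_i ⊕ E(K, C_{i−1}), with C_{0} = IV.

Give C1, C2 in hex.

C1 = 0xAF, C2 = 0x5D

C1: E(K, 0x2B) = 0x5C; 0xF3 ⊕ 0x5C = 0xAF.
C2: E(K, 0xAF) = 0xD8; 0x85 ⊕ 0xD8 = 0x5D.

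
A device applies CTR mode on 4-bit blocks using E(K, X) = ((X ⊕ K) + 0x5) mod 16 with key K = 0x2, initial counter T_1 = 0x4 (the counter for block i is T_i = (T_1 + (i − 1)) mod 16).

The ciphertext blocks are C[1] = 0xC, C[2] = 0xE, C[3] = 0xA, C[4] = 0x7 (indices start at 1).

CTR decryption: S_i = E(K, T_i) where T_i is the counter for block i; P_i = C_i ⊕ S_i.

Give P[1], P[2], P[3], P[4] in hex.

P[1]: T = 0x4, S = E(K, T) = 0xB; 0xC ⊕ 0xB = 0x7.
P[2]: T = 0x5, S = E(K, T) = 0xC; 0xE ⊕ 0xC = 0x2.
P[3]: T = 0x6, S = E(K, T) = 0x9; 0xA ⊕ 0x9 = 0x3.
P[4]: T = 0x7, S = E(K, T) = 0xA; 0x7 ⊕ 0xA = 0xD.

P[1] = 0x7, P[2] = 0x2, P[3] = 0x3, P[4] = 0xD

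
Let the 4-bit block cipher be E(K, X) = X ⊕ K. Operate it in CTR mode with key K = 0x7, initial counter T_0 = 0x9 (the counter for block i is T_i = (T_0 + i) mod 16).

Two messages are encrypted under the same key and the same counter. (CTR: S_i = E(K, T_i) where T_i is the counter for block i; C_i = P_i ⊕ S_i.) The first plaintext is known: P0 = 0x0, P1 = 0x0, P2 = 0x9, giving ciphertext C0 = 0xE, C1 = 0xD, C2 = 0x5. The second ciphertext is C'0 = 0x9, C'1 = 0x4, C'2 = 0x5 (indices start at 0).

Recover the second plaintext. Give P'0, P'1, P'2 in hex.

P'0 = 0x7, P'1 = 0x9, P'2 = 0x9

In CTR with a reused counter, both messages share the same keystream S_i, so C_i ⊕ C'_i = P_i ⊕ P'_i and thus P'_i = P_i ⊕ C_i ⊕ C'_i.
P'0: 0x0 ⊕ 0xE ⊕ 0x9 = 0x7.
P'1: 0x0 ⊕ 0xD ⊕ 0x4 = 0x9.
P'2: 0x9 ⊕ 0x5 ⊕ 0x5 = 0x9.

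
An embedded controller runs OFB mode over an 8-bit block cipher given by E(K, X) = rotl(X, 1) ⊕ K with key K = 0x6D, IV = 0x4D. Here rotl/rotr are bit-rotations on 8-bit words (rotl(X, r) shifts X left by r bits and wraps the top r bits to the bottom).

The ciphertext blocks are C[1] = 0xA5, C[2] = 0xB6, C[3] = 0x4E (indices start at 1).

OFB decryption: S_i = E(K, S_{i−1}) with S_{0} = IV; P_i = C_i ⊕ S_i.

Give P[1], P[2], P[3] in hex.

P[1]: S = E(K, 0x4D) = 0xF7; 0xA5 ⊕ 0xF7 = 0x52.
P[2]: S = E(K, 0xF7) = 0x82; 0xB6 ⊕ 0x82 = 0x34.
P[3]: S = E(K, 0x82) = 0x68; 0x4E ⊕ 0x68 = 0x26.

P[1] = 0x52, P[2] = 0x34, P[3] = 0x26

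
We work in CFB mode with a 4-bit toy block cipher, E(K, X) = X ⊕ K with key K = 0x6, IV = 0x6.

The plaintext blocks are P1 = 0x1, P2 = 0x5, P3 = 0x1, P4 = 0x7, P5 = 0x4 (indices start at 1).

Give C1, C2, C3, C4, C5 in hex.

C1 = 0x1, C2 = 0x2, C3 = 0x5, C4 = 0x4, C5 = 0x6

CFB encryption: C_i = P_i ⊕ E(K, C_{i−1}), with C_{0} = IV.
C1: E(K, 0x6) = 0x0; 0x1 ⊕ 0x0 = 0x1.
C2: E(K, 0x1) = 0x7; 0x5 ⊕ 0x7 = 0x2.
C3: E(K, 0x2) = 0x4; 0x1 ⊕ 0x4 = 0x5.
C4: E(K, 0x5) = 0x3; 0x7 ⊕ 0x3 = 0x4.
C5: E(K, 0x4) = 0x2; 0x4 ⊕ 0x2 = 0x6.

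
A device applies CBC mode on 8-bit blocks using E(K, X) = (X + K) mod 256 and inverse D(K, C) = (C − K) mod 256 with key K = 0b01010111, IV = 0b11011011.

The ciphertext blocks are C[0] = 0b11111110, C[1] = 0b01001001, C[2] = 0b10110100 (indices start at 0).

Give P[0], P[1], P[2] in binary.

CBC decryption: P_i = D(K, C_i) ⊕ C_{i−1}, with C_{−1} = IV.
P[0]: D(K, 0b11111110) = 0b10100111; 0b10100111 ⊕ 0b11011011 = 0b01111100.
P[1]: D(K, 0b01001001) = 0b11110010; 0b11110010 ⊕ 0b11111110 = 0b00001100.
P[2]: D(K, 0b10110100) = 0b01011101; 0b01011101 ⊕ 0b01001001 = 0b00010100.

P[0] = 0b01111100, P[1] = 0b00001100, P[2] = 0b00010100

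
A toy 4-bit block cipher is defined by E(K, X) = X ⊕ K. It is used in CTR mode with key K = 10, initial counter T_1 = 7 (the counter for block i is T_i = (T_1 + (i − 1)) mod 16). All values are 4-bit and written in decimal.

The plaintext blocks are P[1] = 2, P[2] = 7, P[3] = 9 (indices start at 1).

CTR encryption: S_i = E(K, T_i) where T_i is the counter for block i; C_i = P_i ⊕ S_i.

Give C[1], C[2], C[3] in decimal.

C[1]: T = 7, S = E(K, T) = 13; 2 ⊕ 13 = 15.
C[2]: T = 8, S = E(K, T) = 2; 7 ⊕ 2 = 5.
C[3]: T = 9, S = E(K, T) = 3; 9 ⊕ 3 = 10.

C[1] = 15, C[2] = 5, C[3] = 10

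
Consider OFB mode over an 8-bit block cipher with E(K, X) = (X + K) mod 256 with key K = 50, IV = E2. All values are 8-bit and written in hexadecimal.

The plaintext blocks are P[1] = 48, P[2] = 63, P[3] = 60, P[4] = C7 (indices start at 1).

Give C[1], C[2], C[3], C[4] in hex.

C[1] = 7A, C[2] = E1, C[3] = B2, C[4] = E5

OFB encryption: S_i = E(K, S_{i−1}) with S_{0} = IV; C_i = P_i ⊕ S_i.
C[1]: S = E(K, E2) = 32; 48 ⊕ 32 = 7A.
C[2]: S = E(K, 32) = 82; 63 ⊕ 82 = E1.
C[3]: S = E(K, 82) = D2; 60 ⊕ D2 = B2.
C[4]: S = E(K, D2) = 22; C7 ⊕ 22 = E5.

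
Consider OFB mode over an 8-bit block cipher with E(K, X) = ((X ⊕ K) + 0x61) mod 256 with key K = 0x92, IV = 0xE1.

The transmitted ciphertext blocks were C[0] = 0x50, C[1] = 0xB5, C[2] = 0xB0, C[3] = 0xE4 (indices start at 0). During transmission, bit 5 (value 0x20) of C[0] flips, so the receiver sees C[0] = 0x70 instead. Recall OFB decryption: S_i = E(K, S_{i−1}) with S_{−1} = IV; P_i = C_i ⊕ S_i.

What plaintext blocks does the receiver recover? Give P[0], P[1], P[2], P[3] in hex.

Only C[0] changed, to 0x70. In OFB, a change in C_i flips the same bit in P_i only; the keystream is unaffected. Decrypting the received ciphertext:
P[0]: S = E(K, 0xE1) = 0xD4; 0x70 ⊕ 0xD4 = 0xA4.
P[1]: S = E(K, 0xD4) = 0xA7; 0xB5 ⊕ 0xA7 = 0x12.
P[2]: S = E(K, 0xA7) = 0x96; 0xB0 ⊕ 0x96 = 0x26.
P[3]: S = E(K, 0x96) = 0x65; 0xE4 ⊕ 0x65 = 0x81.
Blocks that differ from the original plaintext: P[0].

P[0] = 0xA4, P[1] = 0x12, P[2] = 0x26, P[3] = 0x81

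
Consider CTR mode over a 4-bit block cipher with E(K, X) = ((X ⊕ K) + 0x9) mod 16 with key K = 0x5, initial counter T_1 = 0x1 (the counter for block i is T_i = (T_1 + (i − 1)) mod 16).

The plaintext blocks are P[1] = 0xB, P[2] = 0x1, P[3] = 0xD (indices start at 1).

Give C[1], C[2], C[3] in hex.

CTR encryption: S_i = E(K, T_i) where T_i is the counter for block i; C_i = P_i ⊕ S_i.
C[1]: T = 0x1, S = E(K, T) = 0xD; 0xB ⊕ 0xD = 0x6.
C[2]: T = 0x2, S = E(K, T) = 0x0; 0x1 ⊕ 0x0 = 0x1.
C[3]: T = 0x3, S = E(K, T) = 0xF; 0xD ⊕ 0xF = 0x2.

C[1] = 0x6, C[2] = 0x1, C[3] = 0x2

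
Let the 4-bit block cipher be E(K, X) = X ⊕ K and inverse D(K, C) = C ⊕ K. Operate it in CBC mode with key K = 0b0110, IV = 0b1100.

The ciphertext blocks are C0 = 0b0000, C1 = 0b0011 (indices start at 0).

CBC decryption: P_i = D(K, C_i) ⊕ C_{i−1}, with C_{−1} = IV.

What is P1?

P1 = 0b0101

P1: D(K, 0b0011) = 0b0101; 0b0101 ⊕ 0b0000 = 0b0101.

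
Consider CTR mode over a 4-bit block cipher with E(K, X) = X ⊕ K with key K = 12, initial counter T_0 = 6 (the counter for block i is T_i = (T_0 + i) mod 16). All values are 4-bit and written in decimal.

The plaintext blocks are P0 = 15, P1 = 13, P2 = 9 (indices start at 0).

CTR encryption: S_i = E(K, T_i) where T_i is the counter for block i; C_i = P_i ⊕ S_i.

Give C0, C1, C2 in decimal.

C0 = 5, C1 = 6, C2 = 13

C0: T = 6, S = E(K, T) = 10; 15 ⊕ 10 = 5.
C1: T = 7, S = E(K, T) = 11; 13 ⊕ 11 = 6.
C2: T = 8, S = E(K, T) = 4; 9 ⊕ 4 = 13.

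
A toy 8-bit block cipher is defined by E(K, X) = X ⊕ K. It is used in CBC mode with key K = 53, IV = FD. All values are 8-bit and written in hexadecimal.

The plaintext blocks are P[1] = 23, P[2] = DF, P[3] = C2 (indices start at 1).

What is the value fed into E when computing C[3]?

CBC encryption: C_i = E(K, P_i ⊕ C_{i−1}), with C_{0} = IV.
C[1]: P[1] ⊕ FD = DE; E(K, DE) = 8D.
C[2]: P[2] ⊕ 8D = 52; E(K, 52) = 01.
C[3]: P[3] ⊕ 01 = C3; E(K, C3) = 90.
So the input to E for block [3] is C3.

C3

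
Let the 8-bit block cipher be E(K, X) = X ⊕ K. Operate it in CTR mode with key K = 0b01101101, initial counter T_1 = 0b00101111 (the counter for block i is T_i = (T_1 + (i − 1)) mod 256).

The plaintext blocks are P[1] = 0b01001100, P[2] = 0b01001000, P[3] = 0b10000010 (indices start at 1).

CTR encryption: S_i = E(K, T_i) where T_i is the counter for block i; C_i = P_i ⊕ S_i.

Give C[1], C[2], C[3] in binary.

C[1]: T = 0b00101111, S = E(K, T) = 0b01000010; 0b01001100 ⊕ 0b01000010 = 0b00001110.
C[2]: T = 0b00110000, S = E(K, T) = 0b01011101; 0b01001000 ⊕ 0b01011101 = 0b00010101.
C[3]: T = 0b00110001, S = E(K, T) = 0b01011100; 0b10000010 ⊕ 0b01011100 = 0b11011110.

C[1] = 0b00001110, C[2] = 0b00010101, C[3] = 0b11011110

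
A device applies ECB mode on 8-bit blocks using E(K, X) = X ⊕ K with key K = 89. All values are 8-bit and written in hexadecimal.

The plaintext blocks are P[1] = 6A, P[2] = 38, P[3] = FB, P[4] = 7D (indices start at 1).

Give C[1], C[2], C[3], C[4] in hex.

C[1] = E3, C[2] = B1, C[3] = 72, C[4] = F4

ECB encryption: C_i = E(K, P_i).
C[1]: E(K, 6A) = E3.
C[2]: E(K, 38) = B1.
C[3]: E(K, FB) = 72.
C[4]: E(K, 7D) = F4.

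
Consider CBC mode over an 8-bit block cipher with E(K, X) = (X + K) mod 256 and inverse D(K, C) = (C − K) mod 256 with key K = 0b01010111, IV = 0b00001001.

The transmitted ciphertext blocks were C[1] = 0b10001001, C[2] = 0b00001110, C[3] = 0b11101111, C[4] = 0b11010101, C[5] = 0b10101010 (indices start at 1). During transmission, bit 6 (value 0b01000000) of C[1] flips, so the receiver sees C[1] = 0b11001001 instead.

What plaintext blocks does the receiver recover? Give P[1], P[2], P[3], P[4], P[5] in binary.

CBC decryption: P_i = D(K, C_i) ⊕ C_{i−1}, with C_{0} = IV.
Only C[1] changed, to 0b11001001. In CBC, a change in C_i garbles P_i and flips the same bit in P_{i+1}. Decrypting the received ciphertext:
P[1]: D(K, 0b11001001) = 0b01110010; 0b01110010 ⊕ 0b00001001 = 0b01111011.
P[2]: D(K, 0b00001110) = 0b10110111; 0b10110111 ⊕ 0b11001001 = 0b01111110.
P[3]: D(K, 0b11101111) = 0b10011000; 0b10011000 ⊕ 0b00001110 = 0b10010110.
P[4]: D(K, 0b11010101) = 0b01111110; 0b01111110 ⊕ 0b11101111 = 0b10010001.
P[5]: D(K, 0b10101010) = 0b01010011; 0b01010011 ⊕ 0b11010101 = 0b10000110.
Blocks that differ from the original plaintext: P[1], P[2].

P[1] = 0b01111011, P[2] = 0b01111110, P[3] = 0b10010110, P[4] = 0b10010001, P[5] = 0b10000110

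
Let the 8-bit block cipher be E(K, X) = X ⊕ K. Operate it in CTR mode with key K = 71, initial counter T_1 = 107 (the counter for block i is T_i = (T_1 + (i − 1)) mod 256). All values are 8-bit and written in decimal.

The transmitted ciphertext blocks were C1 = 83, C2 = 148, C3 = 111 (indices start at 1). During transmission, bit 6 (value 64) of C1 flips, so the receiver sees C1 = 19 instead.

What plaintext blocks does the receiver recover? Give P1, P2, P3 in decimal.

P1 = 63, P2 = 191, P3 = 69

CTR decryption: S_i = E(K, T_i) where T_i is the counter for block i; P_i = C_i ⊕ S_i.
Only C1 changed, to 19. In CTR, a change in C_i flips the same bit in P_i only; the keystream is unaffected. Decrypting the received ciphertext:
P1: T = 107, S = E(K, T) = 44; 19 ⊕ 44 = 63.
P2: T = 108, S = E(K, T) = 43; 148 ⊕ 43 = 191.
P3: T = 109, S = E(K, T) = 42; 111 ⊕ 42 = 69.
Blocks that differ from the original plaintext: P1.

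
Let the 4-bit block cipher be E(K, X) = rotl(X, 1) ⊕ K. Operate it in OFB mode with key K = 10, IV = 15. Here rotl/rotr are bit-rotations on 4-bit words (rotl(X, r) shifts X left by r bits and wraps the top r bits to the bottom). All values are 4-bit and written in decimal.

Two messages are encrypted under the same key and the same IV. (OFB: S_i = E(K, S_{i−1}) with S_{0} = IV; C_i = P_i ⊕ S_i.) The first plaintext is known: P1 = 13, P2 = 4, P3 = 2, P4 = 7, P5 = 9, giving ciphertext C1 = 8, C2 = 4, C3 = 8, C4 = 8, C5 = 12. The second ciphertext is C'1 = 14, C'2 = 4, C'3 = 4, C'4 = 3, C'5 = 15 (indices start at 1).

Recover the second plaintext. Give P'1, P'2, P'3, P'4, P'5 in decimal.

In OFB with a reused IV, both messages share the same keystream S_i, so C_i ⊕ C'_i = P_i ⊕ P'_i and thus P'_i = P_i ⊕ C_i ⊕ C'_i.
P'1: 13 ⊕ 8 ⊕ 14 = 11.
P'2: 4 ⊕ 4 ⊕ 4 = 4.
P'3: 2 ⊕ 8 ⊕ 4 = 14.
P'4: 7 ⊕ 8 ⊕ 3 = 12.
P'5: 9 ⊕ 12 ⊕ 15 = 10.

P'1 = 11, P'2 = 4, P'3 = 14, P'4 = 12, P'5 = 10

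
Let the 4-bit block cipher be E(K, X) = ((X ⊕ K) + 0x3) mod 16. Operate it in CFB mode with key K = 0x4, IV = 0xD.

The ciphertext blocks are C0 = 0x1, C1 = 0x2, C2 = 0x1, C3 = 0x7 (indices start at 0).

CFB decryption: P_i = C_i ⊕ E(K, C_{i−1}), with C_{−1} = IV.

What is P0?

P0: E(K, 0xD) = 0xC; 0x1 ⊕ 0xC = 0xD.

P0 = 0xD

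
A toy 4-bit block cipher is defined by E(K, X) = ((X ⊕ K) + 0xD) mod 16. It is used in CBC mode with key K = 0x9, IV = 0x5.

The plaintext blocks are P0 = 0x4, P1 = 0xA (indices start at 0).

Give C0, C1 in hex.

CBC encryption: C_i = E(K, P_i ⊕ C_{i−1}), with C_{−1} = IV.
C0: P0 ⊕ 0x5 = 0x1; E(K, 0x1) = 0x5.
C1: P1 ⊕ 0x5 = 0xF; E(K, 0xF) = 0x3.

C0 = 0x5, C1 = 0x3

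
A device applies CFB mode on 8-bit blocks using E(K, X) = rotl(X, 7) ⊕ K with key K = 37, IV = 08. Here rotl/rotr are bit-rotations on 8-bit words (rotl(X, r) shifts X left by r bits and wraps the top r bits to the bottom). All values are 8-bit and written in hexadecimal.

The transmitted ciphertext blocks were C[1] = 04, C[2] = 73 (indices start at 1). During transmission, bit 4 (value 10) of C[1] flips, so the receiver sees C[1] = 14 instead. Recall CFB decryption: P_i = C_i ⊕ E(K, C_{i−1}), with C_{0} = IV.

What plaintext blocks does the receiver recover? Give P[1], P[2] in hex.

Only C[1] changed, to 14. In CFB, a change in C_i flips the same bit in P_i and garbles P_{i+1}. Decrypting the received ciphertext:
P[1]: E(K, 08) = 33; 14 ⊕ 33 = 27.
P[2]: E(K, 14) = 3D; 73 ⊕ 3D = 4E.
Blocks that differ from the original plaintext: P[1], P[2].

P[1] = 27, P[2] = 4E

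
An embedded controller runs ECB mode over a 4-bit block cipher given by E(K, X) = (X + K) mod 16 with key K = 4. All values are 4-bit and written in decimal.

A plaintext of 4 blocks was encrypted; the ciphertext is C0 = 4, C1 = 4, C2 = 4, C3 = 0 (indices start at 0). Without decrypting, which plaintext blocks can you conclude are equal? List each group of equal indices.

ECB encrypts each block independently with the same key, so equal ciphertext blocks imply equal plaintext blocks.
C0 = C1 = C2 = 4, so P0 = P1 = P2.

P0 = P1 = P2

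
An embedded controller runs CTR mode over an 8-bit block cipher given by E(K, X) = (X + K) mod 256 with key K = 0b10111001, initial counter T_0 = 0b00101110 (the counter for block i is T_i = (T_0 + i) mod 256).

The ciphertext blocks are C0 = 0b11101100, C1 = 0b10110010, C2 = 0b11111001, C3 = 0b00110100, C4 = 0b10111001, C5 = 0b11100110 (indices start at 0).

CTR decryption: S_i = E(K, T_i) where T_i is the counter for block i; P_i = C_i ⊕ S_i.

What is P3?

P3: T = 0b00110001, S = E(K, T) = 0b11101010; 0b00110100 ⊕ 0b11101010 = 0b11011110.

P3 = 0b11011110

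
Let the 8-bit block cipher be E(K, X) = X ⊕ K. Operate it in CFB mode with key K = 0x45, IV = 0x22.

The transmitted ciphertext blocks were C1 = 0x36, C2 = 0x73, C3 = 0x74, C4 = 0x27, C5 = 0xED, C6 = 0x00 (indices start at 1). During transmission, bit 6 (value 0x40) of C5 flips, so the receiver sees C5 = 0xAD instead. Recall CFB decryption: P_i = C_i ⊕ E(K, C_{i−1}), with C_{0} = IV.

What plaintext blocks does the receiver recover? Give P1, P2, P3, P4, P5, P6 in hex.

Only C5 changed, to 0xAD. In CFB, a change in C_i flips the same bit in P_i and garbles P_{i+1}. Decrypting the received ciphertext:
P1: E(K, 0x22) = 0x67; 0x36 ⊕ 0x67 = 0x51.
P2: E(K, 0x36) = 0x73; 0x73 ⊕ 0x73 = 0x00.
P3: E(K, 0x73) = 0x36; 0x74 ⊕ 0x36 = 0x42.
P4: E(K, 0x74) = 0x31; 0x27 ⊕ 0x31 = 0x16.
P5: E(K, 0x27) = 0x62; 0xAD ⊕ 0x62 = 0xCF.
P6: E(K, 0xAD) = 0xE8; 0x00 ⊕ 0xE8 = 0xE8.
Blocks that differ from the original plaintext: P5, P6.

P1 = 0x51, P2 = 0x00, P3 = 0x42, P4 = 0x16, P5 = 0xCF, P6 = 0xE8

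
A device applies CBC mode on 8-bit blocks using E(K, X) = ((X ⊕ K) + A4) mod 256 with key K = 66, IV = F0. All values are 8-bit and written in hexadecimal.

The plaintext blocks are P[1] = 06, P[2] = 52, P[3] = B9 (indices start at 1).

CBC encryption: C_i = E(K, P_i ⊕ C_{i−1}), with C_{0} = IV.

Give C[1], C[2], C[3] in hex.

C[1] = 34, C[2] = A4, C[3] = 1F

C[1]: P[1] ⊕ F0 = F6; E(K, F6) = 34.
C[2]: P[2] ⊕ 34 = 66; E(K, 66) = A4.
C[3]: P[3] ⊕ A4 = 1D; E(K, 1D) = 1F.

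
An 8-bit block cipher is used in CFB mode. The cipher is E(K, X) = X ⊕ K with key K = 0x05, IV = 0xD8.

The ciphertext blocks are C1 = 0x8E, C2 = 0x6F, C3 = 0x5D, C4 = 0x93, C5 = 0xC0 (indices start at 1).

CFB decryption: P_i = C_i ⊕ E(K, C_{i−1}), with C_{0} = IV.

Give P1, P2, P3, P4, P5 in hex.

P1 = 0x53, P2 = 0xE4, P3 = 0x37, P4 = 0xCB, P5 = 0x56

P1: E(K, 0xD8) = 0xDD; 0x8E ⊕ 0xDD = 0x53.
P2: E(K, 0x8E) = 0x8B; 0x6F ⊕ 0x8B = 0xE4.
P3: E(K, 0x6F) = 0x6A; 0x5D ⊕ 0x6A = 0x37.
P4: E(K, 0x5D) = 0x58; 0x93 ⊕ 0x58 = 0xCB.
P5: E(K, 0x93) = 0x96; 0xC0 ⊕ 0x96 = 0x56.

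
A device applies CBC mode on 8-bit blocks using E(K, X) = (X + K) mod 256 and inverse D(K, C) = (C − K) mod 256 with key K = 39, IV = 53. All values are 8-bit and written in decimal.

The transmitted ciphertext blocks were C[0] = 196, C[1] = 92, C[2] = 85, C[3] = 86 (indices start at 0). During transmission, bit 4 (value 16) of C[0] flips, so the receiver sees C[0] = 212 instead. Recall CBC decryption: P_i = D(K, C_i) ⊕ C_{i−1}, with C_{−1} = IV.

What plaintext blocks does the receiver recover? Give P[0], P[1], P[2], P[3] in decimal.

P[0] = 152, P[1] = 225, P[2] = 114, P[3] = 122

Only C[0] changed, to 212. In CBC, a change in C_i garbles P_i and flips the same bit in P_{i+1}. Decrypting the received ciphertext:
P[0]: D(K, 212) = 173; 173 ⊕ 53 = 152.
P[1]: D(K, 92) = 53; 53 ⊕ 212 = 225.
P[2]: D(K, 85) = 46; 46 ⊕ 92 = 114.
P[3]: D(K, 86) = 47; 47 ⊕ 85 = 122.
Blocks that differ from the original plaintext: P[0], P[1].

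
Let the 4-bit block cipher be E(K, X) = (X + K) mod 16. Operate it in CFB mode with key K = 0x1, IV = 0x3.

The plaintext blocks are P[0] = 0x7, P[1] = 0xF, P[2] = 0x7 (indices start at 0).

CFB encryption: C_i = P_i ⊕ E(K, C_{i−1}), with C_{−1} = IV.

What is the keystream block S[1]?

C[0]: E(K, 0x3) = 0x4; 0x7 ⊕ 0x4 = 0x3.
C[1]: E(K, 0x3) = 0x4; 0xF ⊕ 0x4 = 0xB.
So S[1] = 0x4.

0x4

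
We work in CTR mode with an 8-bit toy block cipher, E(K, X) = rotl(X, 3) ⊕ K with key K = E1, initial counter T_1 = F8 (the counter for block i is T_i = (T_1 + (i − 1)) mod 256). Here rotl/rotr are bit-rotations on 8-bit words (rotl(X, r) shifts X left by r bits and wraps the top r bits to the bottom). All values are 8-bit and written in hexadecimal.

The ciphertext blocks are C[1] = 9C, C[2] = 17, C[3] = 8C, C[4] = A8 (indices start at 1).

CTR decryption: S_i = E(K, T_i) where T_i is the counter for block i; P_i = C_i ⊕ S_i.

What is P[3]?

P[3] = BA

P[3]: T = FA, S = E(K, T) = 36; 8C ⊕ 36 = BA.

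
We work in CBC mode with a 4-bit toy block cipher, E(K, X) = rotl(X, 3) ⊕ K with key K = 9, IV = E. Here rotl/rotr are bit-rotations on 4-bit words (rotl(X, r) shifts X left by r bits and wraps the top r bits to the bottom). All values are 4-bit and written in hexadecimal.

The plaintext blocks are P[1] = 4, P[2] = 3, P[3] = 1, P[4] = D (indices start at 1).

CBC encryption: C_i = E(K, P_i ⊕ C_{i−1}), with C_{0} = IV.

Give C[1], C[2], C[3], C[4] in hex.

C[1] = C, C[2] = 6, C[3] = 2, C[4] = 6

C[1]: P[1] ⊕ E = A; E(K, A) = C.
C[2]: P[2] ⊕ C = F; E(K, F) = 6.
C[3]: P[3] ⊕ 6 = 7; E(K, 7) = 2.
C[4]: P[4] ⊕ 2 = F; E(K, F) = 6.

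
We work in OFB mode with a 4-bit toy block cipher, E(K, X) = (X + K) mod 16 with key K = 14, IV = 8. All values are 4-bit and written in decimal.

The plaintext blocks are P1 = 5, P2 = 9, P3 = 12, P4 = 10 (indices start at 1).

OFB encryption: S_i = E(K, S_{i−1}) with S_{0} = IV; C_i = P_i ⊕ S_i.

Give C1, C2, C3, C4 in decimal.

C1 = 3, C2 = 13, C3 = 14, C4 = 10

C1: S = E(K, 8) = 6; 5 ⊕ 6 = 3.
C2: S = E(K, 6) = 4; 9 ⊕ 4 = 13.
C3: S = E(K, 4) = 2; 12 ⊕ 2 = 14.
C4: S = E(K, 2) = 0; 10 ⊕ 0 = 10.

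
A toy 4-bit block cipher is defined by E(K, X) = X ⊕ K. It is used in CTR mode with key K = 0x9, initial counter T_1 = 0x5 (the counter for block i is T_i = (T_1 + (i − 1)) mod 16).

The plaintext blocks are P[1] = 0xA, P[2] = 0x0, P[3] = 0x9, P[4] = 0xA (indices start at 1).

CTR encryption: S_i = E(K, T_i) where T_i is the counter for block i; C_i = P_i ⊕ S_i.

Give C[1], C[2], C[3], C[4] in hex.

C[1] = 0x6, C[2] = 0xF, C[3] = 0x7, C[4] = 0xB

C[1]: T = 0x5, S = E(K, T) = 0xC; 0xA ⊕ 0xC = 0x6.
C[2]: T = 0x6, S = E(K, T) = 0xF; 0x0 ⊕ 0xF = 0xF.
C[3]: T = 0x7, S = E(K, T) = 0xE; 0x9 ⊕ 0xE = 0x7.
C[4]: T = 0x8, S = E(K, T) = 0x1; 0xA ⊕ 0x1 = 0xB.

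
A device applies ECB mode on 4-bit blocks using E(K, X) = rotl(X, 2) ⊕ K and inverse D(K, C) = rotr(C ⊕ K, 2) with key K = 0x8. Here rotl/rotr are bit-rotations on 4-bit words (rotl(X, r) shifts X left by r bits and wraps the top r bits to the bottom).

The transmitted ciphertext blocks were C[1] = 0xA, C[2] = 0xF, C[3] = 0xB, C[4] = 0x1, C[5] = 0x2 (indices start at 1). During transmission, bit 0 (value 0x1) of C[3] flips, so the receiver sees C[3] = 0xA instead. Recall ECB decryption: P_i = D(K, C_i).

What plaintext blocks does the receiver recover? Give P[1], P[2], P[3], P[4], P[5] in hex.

P[1] = 0x8, P[2] = 0xD, P[3] = 0x8, P[4] = 0x6, P[5] = 0xA

Only C[3] changed, to 0xA. In ECB, a change in C_i affects only P_i. Decrypting the received ciphertext:
P[1]: D(K, 0xA) = 0x8.
P[2]: D(K, 0xF) = 0xD.
P[3]: D(K, 0xA) = 0x8.
P[4]: D(K, 0x1) = 0x6.
P[5]: D(K, 0x2) = 0xA.
Blocks that differ from the original plaintext: P[3].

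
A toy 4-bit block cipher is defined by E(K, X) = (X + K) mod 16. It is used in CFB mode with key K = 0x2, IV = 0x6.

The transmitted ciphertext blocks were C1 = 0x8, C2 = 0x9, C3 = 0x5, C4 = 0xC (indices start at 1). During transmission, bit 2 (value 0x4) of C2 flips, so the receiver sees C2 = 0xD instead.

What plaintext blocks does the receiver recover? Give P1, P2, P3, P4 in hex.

P1 = 0x0, P2 = 0x7, P3 = 0xA, P4 = 0xB

CFB decryption: P_i = C_i ⊕ E(K, C_{i−1}), with C_{0} = IV.
Only C2 changed, to 0xD. In CFB, a change in C_i flips the same bit in P_i and garbles P_{i+1}. Decrypting the received ciphertext:
P1: E(K, 0x6) = 0x8; 0x8 ⊕ 0x8 = 0x0.
P2: E(K, 0x8) = 0xA; 0xD ⊕ 0xA = 0x7.
P3: E(K, 0xD) = 0xF; 0x5 ⊕ 0xF = 0xA.
P4: E(K, 0x5) = 0x7; 0xC ⊕ 0x7 = 0xB.
Blocks that differ from the original plaintext: P2, P3.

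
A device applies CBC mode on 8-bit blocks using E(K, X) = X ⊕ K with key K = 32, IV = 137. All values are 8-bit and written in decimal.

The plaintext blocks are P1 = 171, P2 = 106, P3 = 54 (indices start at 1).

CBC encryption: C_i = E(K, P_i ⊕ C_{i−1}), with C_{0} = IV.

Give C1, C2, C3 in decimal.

C1: P1 ⊕ 137 = 34; E(K, 34) = 2.
C2: P2 ⊕ 2 = 104; E(K, 104) = 72.
C3: P3 ⊕ 72 = 126; E(K, 126) = 94.

C1 = 2, C2 = 72, C3 = 94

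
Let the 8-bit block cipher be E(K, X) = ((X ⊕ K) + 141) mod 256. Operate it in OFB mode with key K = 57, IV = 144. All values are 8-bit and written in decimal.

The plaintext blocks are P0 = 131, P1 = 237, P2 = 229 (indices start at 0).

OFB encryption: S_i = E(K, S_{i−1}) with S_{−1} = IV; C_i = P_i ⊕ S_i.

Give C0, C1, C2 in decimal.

C0: S = E(K, 144) = 54; 131 ⊕ 54 = 181.
C1: S = E(K, 54) = 156; 237 ⊕ 156 = 113.
C2: S = E(K, 156) = 50; 229 ⊕ 50 = 215.

C0 = 181, C1 = 113, C2 = 215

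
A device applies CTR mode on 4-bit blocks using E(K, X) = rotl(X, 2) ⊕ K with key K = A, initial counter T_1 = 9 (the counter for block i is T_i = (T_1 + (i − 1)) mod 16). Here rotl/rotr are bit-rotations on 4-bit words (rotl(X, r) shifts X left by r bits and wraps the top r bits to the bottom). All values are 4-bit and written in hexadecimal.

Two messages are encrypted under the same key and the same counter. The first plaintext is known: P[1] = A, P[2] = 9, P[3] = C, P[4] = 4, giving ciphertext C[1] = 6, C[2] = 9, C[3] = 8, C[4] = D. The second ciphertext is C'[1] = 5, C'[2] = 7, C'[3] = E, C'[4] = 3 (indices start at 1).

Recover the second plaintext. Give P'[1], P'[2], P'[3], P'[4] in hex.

P'[1] = 9, P'[2] = 7, P'[3] = A, P'[4] = A

In CTR with a reused counter, both messages share the same keystream S_i, so C_i ⊕ C'_i = P_i ⊕ P'_i and thus P'_i = P_i ⊕ C_i ⊕ C'_i.
P'[1]: A ⊕ 6 ⊕ 5 = 9.
P'[2]: 9 ⊕ 9 ⊕ 7 = 7.
P'[3]: C ⊕ 8 ⊕ E = A.
P'[4]: 4 ⊕ D ⊕ 3 = A.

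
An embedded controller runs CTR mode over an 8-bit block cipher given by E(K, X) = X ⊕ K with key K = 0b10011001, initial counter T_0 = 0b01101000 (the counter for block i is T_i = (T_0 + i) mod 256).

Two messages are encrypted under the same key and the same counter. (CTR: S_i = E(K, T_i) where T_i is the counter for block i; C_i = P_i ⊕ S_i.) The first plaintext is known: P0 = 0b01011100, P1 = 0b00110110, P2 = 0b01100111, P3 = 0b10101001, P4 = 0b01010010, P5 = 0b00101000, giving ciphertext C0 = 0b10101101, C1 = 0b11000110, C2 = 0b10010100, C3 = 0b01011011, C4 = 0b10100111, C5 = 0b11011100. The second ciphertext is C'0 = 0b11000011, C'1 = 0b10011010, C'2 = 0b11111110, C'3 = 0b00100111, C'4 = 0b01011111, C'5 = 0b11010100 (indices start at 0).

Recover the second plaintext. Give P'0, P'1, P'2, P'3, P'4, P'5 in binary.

P'0 = 0b00110010, P'1 = 0b01101010, P'2 = 0b00001101, P'3 = 0b11010101, P'4 = 0b10101010, P'5 = 0b00100000

In CTR with a reused counter, both messages share the same keystream S_i, so C_i ⊕ C'_i = P_i ⊕ P'_i and thus P'_i = P_i ⊕ C_i ⊕ C'_i.
P'0: 0b01011100 ⊕ 0b10101101 ⊕ 0b11000011 = 0b00110010.
P'1: 0b00110110 ⊕ 0b11000110 ⊕ 0b10011010 = 0b01101010.
P'2: 0b01100111 ⊕ 0b10010100 ⊕ 0b11111110 = 0b00001101.
P'3: 0b10101001 ⊕ 0b01011011 ⊕ 0b00100111 = 0b11010101.
P'4: 0b01010010 ⊕ 0b10100111 ⊕ 0b01011111 = 0b10101010.
P'5: 0b00101000 ⊕ 0b11011100 ⊕ 0b11010100 = 0b00100000.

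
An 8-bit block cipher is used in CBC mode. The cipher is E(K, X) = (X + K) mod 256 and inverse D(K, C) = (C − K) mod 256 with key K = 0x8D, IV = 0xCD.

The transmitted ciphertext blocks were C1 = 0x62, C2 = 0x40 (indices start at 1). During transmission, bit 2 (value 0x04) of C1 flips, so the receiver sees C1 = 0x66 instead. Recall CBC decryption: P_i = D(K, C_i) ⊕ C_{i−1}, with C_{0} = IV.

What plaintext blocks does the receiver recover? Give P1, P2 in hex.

P1 = 0x14, P2 = 0xD5

Only C1 changed, to 0x66. In CBC, a change in C_i garbles P_i and flips the same bit in P_{i+1}. Decrypting the received ciphertext:
P1: D(K, 0x66) = 0xD9; 0xD9 ⊕ 0xCD = 0x14.
P2: D(K, 0x40) = 0xB3; 0xB3 ⊕ 0x66 = 0xD5.
Blocks that differ from the original plaintext: P1, P2.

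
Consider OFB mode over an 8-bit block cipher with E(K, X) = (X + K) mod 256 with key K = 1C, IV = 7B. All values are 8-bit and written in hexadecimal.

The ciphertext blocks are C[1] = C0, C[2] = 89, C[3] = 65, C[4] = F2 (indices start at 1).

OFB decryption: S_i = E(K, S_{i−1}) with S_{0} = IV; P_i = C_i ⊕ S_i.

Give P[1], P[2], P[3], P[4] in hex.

P[1]: S = E(K, 7B) = 97; C0 ⊕ 97 = 57.
P[2]: S = E(K, 97) = B3; 89 ⊕ B3 = 3A.
P[3]: S = E(K, B3) = CF; 65 ⊕ CF = AA.
P[4]: S = E(K, CF) = EB; F2 ⊕ EB = 19.

P[1] = 57, P[2] = 3A, P[3] = AA, P[4] = 19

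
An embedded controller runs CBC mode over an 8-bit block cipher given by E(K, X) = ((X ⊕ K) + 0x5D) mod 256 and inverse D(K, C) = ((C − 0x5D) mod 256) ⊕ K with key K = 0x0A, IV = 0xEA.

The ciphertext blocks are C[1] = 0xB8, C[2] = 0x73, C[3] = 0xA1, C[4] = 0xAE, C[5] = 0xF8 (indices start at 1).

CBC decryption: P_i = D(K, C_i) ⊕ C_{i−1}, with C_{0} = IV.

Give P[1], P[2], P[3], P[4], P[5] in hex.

P[1] = 0xBB, P[2] = 0xA4, P[3] = 0x3D, P[4] = 0xFA, P[5] = 0x3F

P[1]: D(K, 0xB8) = 0x51; 0x51 ⊕ 0xEA = 0xBB.
P[2]: D(K, 0x73) = 0x1C; 0x1C ⊕ 0xB8 = 0xA4.
P[3]: D(K, 0xA1) = 0x4E; 0x4E ⊕ 0x73 = 0x3D.
P[4]: D(K, 0xAE) = 0x5B; 0x5B ⊕ 0xA1 = 0xFA.
P[5]: D(K, 0xF8) = 0x91; 0x91 ⊕ 0xAE = 0x3F.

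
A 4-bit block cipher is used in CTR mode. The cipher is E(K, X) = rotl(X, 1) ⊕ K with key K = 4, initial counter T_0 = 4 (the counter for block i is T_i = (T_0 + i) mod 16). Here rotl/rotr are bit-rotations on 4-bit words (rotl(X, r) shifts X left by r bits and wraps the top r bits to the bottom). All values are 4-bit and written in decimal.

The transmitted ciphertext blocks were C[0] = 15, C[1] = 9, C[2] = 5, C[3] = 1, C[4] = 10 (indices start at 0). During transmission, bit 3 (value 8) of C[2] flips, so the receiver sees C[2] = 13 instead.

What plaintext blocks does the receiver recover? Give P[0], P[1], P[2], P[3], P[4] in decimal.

CTR decryption: S_i = E(K, T_i) where T_i is the counter for block i; P_i = C_i ⊕ S_i.
Only C[2] changed, to 13. In CTR, a change in C_i flips the same bit in P_i only; the keystream is unaffected. Decrypting the received ciphertext:
P[0]: T = 4, S = E(K, T) = 12; 15 ⊕ 12 = 3.
P[1]: T = 5, S = E(K, T) = 14; 9 ⊕ 14 = 7.
P[2]: T = 6, S = E(K, T) = 8; 13 ⊕ 8 = 5.
P[3]: T = 7, S = E(K, T) = 10; 1 ⊕ 10 = 11.
P[4]: T = 8, S = E(K, T) = 5; 10 ⊕ 5 = 15.
Blocks that differ from the original plaintext: P[2].

P[0] = 3, P[1] = 7, P[2] = 5, P[3] = 11, P[4] = 15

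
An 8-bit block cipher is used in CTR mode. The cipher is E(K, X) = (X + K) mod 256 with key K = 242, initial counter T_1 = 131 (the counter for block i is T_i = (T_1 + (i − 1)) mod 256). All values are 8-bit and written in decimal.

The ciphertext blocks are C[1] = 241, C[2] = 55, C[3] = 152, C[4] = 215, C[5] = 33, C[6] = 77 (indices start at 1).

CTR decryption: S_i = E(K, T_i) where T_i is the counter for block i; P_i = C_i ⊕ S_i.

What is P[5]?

P[5] = 88

P[5]: T = 135, S = E(K, T) = 121; 33 ⊕ 121 = 88.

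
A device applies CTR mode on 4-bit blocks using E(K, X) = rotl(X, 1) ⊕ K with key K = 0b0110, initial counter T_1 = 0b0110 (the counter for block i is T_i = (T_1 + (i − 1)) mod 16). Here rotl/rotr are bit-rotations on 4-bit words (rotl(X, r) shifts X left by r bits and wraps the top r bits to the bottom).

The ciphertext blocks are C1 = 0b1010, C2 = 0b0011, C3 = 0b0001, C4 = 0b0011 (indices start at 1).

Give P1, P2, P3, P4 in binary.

P1 = 0b0000, P2 = 0b1011, P3 = 0b0110, P4 = 0b0110

CTR decryption: S_i = E(K, T_i) where T_i is the counter for block i; P_i = C_i ⊕ S_i.
P1: T = 0b0110, S = E(K, T) = 0b1010; 0b1010 ⊕ 0b1010 = 0b0000.
P2: T = 0b0111, S = E(K, T) = 0b1000; 0b0011 ⊕ 0b1000 = 0b1011.
P3: T = 0b1000, S = E(K, T) = 0b0111; 0b0001 ⊕ 0b0111 = 0b0110.
P4: T = 0b1001, S = E(K, T) = 0b0101; 0b0011 ⊕ 0b0101 = 0b0110.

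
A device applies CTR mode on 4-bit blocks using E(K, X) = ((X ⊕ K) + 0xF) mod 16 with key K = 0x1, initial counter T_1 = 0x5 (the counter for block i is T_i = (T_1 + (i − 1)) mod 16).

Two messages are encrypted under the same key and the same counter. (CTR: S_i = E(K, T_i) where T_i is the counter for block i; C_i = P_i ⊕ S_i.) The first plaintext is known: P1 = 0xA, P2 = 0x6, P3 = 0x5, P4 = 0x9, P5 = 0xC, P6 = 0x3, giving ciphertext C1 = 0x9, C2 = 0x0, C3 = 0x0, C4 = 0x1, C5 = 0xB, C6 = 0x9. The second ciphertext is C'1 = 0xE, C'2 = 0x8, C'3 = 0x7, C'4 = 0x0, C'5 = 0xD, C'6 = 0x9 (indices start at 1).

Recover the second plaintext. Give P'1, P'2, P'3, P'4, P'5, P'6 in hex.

In CTR with a reused counter, both messages share the same keystream S_i, so C_i ⊕ C'_i = P_i ⊕ P'_i and thus P'_i = P_i ⊕ C_i ⊕ C'_i.
P'1: 0xA ⊕ 0x9 ⊕ 0xE = 0xD.
P'2: 0x6 ⊕ 0x0 ⊕ 0x8 = 0xE.
P'3: 0x5 ⊕ 0x0 ⊕ 0x7 = 0x2.
P'4: 0x9 ⊕ 0x1 ⊕ 0x0 = 0x8.
P'5: 0xC ⊕ 0xB ⊕ 0xD = 0xA.
P'6: 0x3 ⊕ 0x9 ⊕ 0x9 = 0x3.

P'1 = 0xD, P'2 = 0xE, P'3 = 0x2, P'4 = 0x8, P'5 = 0xA, P'6 = 0x3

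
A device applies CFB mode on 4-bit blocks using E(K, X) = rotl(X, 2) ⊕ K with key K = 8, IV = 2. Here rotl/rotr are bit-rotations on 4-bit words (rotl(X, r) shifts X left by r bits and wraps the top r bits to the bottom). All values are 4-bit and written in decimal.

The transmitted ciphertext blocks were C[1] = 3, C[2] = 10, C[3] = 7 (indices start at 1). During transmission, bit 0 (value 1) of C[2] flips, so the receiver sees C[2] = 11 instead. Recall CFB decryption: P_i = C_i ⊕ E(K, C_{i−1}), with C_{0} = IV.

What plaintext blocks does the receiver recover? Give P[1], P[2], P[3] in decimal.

P[1] = 3, P[2] = 15, P[3] = 1

Only C[2] changed, to 11. In CFB, a change in C_i flips the same bit in P_i and garbles P_{i+1}. Decrypting the received ciphertext:
P[1]: E(K, 2) = 0; 3 ⊕ 0 = 3.
P[2]: E(K, 3) = 4; 11 ⊕ 4 = 15.
P[3]: E(K, 11) = 6; 7 ⊕ 6 = 1.
Blocks that differ from the original plaintext: P[2], P[3].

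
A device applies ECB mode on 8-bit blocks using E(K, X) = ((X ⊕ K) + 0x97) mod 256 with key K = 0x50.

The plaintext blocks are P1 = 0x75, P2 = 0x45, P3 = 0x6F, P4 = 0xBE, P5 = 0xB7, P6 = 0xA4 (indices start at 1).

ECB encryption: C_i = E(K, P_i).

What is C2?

C2 = 0xAC

C2: E(K, 0x45) = 0xAC.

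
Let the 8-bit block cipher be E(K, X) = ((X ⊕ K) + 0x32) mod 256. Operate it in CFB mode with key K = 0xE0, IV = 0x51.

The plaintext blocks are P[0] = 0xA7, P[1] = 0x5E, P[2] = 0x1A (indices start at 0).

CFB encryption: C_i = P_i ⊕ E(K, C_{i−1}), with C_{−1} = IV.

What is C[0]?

C[0] = 0x44

C[0]: E(K, 0x51) = 0xE3; 0xA7 ⊕ 0xE3 = 0x44.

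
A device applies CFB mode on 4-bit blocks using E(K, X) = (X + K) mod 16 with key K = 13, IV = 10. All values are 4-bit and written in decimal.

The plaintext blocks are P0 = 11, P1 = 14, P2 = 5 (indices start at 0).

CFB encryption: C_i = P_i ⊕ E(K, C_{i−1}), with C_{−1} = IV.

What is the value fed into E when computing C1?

C0: E(K, 10) = 7; 11 ⊕ 7 = 12.
C1: E(K, 12) = 9; 14 ⊕ 9 = 7.
So the input to E for block 1 is 12.

12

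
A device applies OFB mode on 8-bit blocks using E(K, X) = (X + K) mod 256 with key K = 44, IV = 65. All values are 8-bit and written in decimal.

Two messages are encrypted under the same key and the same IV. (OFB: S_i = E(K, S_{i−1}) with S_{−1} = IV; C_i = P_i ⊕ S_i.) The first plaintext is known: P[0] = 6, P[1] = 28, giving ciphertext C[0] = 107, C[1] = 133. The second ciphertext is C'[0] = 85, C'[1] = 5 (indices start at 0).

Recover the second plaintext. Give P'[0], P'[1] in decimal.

In OFB with a reused IV, both messages share the same keystream S_i, so C_i ⊕ C'_i = P_i ⊕ P'_i and thus P'_i = P_i ⊕ C_i ⊕ C'_i.
P'[0]: 6 ⊕ 107 ⊕ 85 = 56.
P'[1]: 28 ⊕ 133 ⊕ 5 = 156.

P'[0] = 56, P'[1] = 156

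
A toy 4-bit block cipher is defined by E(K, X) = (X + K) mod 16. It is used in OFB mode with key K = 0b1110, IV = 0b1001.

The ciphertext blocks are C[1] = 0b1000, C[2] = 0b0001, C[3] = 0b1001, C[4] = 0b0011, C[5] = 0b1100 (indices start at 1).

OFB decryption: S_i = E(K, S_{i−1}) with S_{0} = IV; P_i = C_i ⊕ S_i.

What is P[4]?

P[1]: S = E(K, 0b1001) = 0b0111; 0b1000 ⊕ 0b0111 = 0b1111.
P[2]: S = E(K, 0b0111) = 0b0101; 0b0001 ⊕ 0b0101 = 0b0100.
P[3]: S = E(K, 0b0101) = 0b0011; 0b1001 ⊕ 0b0011 = 0b1010.
P[4]: S = E(K, 0b0011) = 0b0001; 0b0011 ⊕ 0b0001 = 0b0010.

P[4] = 0b0010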